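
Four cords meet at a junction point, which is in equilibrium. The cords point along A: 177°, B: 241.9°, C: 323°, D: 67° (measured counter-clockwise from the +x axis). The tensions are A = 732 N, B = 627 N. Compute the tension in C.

Resolve: ΣF_x = 732 cos 177° + 627 cos 241.9° + T_C cos 323° + T_D cos 67° = 0.
        ΣF_y = 732 sin 177° + 627 sin 241.9° + T_C sin 323° + T_D sin 67° = 0.
The known terms sum to (-1026, -514.8) N, so 0.7986 T_C + 0.3907 T_D = 1026 and -0.6018 T_C + 0.9205 T_D = 514.8.
Solving simultaneously: T_C = 766.4 N, T_D = 1060 N.

T_C ≈ 766 N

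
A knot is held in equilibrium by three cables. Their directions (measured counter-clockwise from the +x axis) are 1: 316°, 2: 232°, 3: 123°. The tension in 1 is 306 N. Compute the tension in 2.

T_2 ≈ 72.8 N

Resolve: ΣF_x = 306 cos 316° + T_2 cos 232° + T_3 cos 123° = 0.
        ΣF_y = 306 sin 316° + T_2 sin 232° + T_3 sin 123° = 0.
The known terms sum to (220.1, -212.6) N, so -0.6157 T_2 − 0.5446 T_3 = -220.1 and -0.7880 T_2 + 0.8387 T_3 = 212.6.
Solving simultaneously: T_2 = 72.80 N, T_3 = 321.9 N.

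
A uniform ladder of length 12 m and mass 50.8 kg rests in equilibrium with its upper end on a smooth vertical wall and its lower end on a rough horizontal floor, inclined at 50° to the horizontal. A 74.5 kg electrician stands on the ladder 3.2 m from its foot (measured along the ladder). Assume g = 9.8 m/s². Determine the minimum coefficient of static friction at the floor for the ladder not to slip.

ΣF_y = 0: N_floor = 50.8×9.8 + 74.5×9.8 = 1227.9 N.
Torques about the foot: N_wall · 12 sin 50° = 50.8×9.8×6 cos 50° + 74.5×9.8×3.2 cos 50° → N_wall = 372.24 N.
ΣF_x = 0: f_floor = N_wall = 372.24 N.
μ_min = f_floor / N_floor = 372.24 / 1227.9 = 0.3031.

μ_min ≈ 0.303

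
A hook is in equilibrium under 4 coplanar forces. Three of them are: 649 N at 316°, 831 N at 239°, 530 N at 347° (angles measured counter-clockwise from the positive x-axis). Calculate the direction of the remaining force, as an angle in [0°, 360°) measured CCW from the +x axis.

θ ≈ 113°

Sum the known components: ΣF_x = 555.3 N, ΣF_y = -1282 N.
For equilibrium the remaining force must supply (−ΣF_x, −ΣF_y) = (-555.3, 1282) N.
Magnitude = √((-555.3)² + (1282)²) = 1397 N; direction = atan2(1282, -555.3) = 113.4°.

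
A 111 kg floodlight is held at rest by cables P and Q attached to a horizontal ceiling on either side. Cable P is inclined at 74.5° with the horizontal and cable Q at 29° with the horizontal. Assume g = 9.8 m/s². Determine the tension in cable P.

Weight W = 111 × 9.8 = 1088 N acts straight down.
Horizontal: T_P cos 74.5° = T_Q cos 29°  →  T_Q = 0.3055 T_P.
Vertical: T_P sin 74.5° + T_Q sin 29° = 1088.
Substituting the horizontal relation into the vertical equation gives 1.112 T_P = 1088, so T_P = 978.4 N.

T_P ≈ 978 N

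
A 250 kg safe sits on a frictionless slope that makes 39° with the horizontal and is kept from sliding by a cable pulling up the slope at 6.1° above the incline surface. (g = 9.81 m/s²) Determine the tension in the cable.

Take axes along and perpendicular to the incline. Weight components: W sin 39° = 1543 N down-slope, W cos 39° = 1906 N into the surface.
Along incline: T cos 6.1° = W sin 39° → T = 1552 N.
Perpendicular: N = W cos 39° − T sin 6.1° = 1741 N.

T ≈ 1550 N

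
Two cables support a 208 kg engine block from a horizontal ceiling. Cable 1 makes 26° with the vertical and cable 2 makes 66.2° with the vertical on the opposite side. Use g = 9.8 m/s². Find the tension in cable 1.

T_1 ≈ 1870 N

Angles from the horizontal: cable 1 is 90° − 26° = 64°, cable 2 is 90° − 66.2° = 23.8°.
Weight W = 208 × 9.8 = 2038 N acts straight down.
Horizontal: T_1 cos 64° = T_2 cos 23.8°  →  T_2 = 0.4791 T_1.
Vertical: T_1 sin 64° + T_2 sin 23.8° = 2038.
Substituting the horizontal relation into the vertical equation gives 1.092 T_1 = 2038, so T_1 = 1866 N.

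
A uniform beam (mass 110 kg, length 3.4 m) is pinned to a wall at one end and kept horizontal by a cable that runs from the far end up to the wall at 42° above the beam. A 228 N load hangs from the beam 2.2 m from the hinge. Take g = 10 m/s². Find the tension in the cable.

T ≈ 1040 N

Take torques about the hinge: T sin 42° · 3.4 = 110×10×1.7 + 228×2.2 = 2371.6 N·m.
So T = 2371.6 / (0.6691 × 3.4) = 1042.4 N.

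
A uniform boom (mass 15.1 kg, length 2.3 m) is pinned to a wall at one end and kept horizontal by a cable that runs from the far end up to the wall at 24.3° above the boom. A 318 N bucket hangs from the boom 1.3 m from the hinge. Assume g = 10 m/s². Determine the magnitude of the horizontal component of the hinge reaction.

H_x ≈ 565 N

Take torques about the hinge: T sin 24.3° · 2.3 = 15.1×10×1.15 + 318×1.3 = 587.05 N·m.
So T = 587.05 / (0.4115 × 2.3) = 620.24 N.
ΣF_x = 0: H_x = T cos 24.3° = 565.29 N.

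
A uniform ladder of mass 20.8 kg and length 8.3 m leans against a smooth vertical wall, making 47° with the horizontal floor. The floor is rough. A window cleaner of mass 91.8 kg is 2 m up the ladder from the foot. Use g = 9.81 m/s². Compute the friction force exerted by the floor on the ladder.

f ≈ 297 N

Torques about the foot: N_wall · 8.3 sin 47° = 20.8×9.81×4.15 cos 47° + 91.8×9.81×2 cos 47° → N_wall = 297.5 N.
ΣF_x = 0: f_floor = N_wall = 297.5 N.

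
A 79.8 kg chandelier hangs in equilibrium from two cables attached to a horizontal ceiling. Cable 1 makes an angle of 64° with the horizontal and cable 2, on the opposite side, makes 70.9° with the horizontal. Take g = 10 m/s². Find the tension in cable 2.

Weight W = 79.8 × 10 = 798 N acts straight down.
Horizontal: T_1 cos 64° = T_2 cos 70.9°  →  T_1 = 0.7464 T_2.
Vertical: T_1 sin 64° + T_2 sin 70.9° = 798.
Substituting the horizontal relation into the vertical equation gives 1.616 T_2 = 798, so T_2 = 493.9 N.

T_2 ≈ 494 N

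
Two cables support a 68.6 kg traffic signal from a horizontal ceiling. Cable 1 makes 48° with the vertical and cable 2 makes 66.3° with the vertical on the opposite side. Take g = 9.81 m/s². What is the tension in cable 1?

Angles from the horizontal: cable 1 is 90° − 48° = 42°, cable 2 is 90° − 66.3° = 23.7°.
Weight W = 68.6 × 9.81 = 673 N acts straight down.
Horizontal: T_1 cos 42° = T_2 cos 23.7°  →  T_2 = 0.8116 T_1.
Vertical: T_1 sin 42° + T_2 sin 23.7° = 673.
Substituting the horizontal relation into the vertical equation gives 0.9953 T_1 = 673, so T_1 = 676.1 N.

T_1 ≈ 676 N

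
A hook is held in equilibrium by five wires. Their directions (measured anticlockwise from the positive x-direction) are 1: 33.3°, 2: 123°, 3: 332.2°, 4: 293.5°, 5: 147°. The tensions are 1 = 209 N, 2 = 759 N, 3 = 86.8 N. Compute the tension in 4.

T_4 ≈ 920 N

Resolve: ΣF_x = 209 cos 33.3° + 759 cos 123° + 86.8 cos 332.2° + T_4 cos 293.5° + T_5 cos 147° = 0.
        ΣF_y = 209 sin 33.3° + 759 sin 123° + 86.8 sin 332.2° + T_4 sin 293.5° + T_5 sin 147° = 0.
The known terms sum to (-161.9, 710.8) N, so 0.3987 T_4 − 0.8387 T_5 = 161.9 and -0.9171 T_4 + 0.5446 T_5 = -710.8.
Solving simultaneously: T_4 = 920.3 N, T_5 = 244.5 N.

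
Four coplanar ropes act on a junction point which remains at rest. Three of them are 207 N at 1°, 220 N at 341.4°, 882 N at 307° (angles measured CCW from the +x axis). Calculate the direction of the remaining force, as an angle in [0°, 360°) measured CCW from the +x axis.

Sum the known components: ΣF_x = 946.3 N, ΣF_y = -771 N.
For equilibrium the remaining force must supply (−ΣF_x, −ΣF_y) = (-946.3, 771) N.
Magnitude = √((-946.3)² + (771)²) = 1221 N; direction = atan2(771, -946.3) = 140.8°.

θ ≈ 141°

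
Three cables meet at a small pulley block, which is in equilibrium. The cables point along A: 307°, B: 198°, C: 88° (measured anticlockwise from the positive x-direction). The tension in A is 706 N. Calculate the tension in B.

Resolve: ΣF_x = 706 cos 307° + T_B cos 198° + T_C cos 88° = 0.
        ΣF_y = 706 sin 307° + T_B sin 198° + T_C sin 88° = 0.
The known terms sum to (424.9, -563.8) N, so -0.9511 T_B + 0.0349 T_C = -424.9 and -0.3090 T_B + 0.9994 T_C = 563.8.
Solving simultaneously: T_B = 472.8 N, T_C = 710.4 N.

T_B ≈ 473 N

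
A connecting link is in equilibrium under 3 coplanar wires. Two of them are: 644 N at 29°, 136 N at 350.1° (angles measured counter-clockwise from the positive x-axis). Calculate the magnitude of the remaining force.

Sum the known components: ΣF_x = 697.2 N, ΣF_y = 288.8 N.
For equilibrium the remaining force must supply (−ΣF_x, −ΣF_y) = (-697.2, -288.8) N.
Magnitude = √((-697.2)² + (-288.8)²) = 754.7 N; direction = atan2(-288.8, -697.2) = 202.5°.

F ≈ 755 N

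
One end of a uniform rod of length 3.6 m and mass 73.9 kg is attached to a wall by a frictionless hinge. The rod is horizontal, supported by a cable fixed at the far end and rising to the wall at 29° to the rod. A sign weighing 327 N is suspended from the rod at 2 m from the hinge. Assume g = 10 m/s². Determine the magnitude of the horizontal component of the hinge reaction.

H_x ≈ 994 N

Take torques about the hinge: T sin 29° · 3.6 = 73.9×10×1.8 + 327×2 = 1984.2 N·m.
So T = 1984.2 / (0.4848 × 3.6) = 1136.9 N.
ΣF_x = 0: H_x = T cos 29° = 994.33 N.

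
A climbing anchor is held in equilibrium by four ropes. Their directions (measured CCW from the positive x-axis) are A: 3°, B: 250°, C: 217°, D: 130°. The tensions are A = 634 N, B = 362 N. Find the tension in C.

Resolve: ΣF_x = 634 cos 3° + 362 cos 250° + T_C cos 217° + T_D cos 130° = 0.
        ΣF_y = 634 sin 3° + 362 sin 250° + T_C sin 217° + T_D sin 130° = 0.
The known terms sum to (509.3, -307) N, so -0.7986 T_C − 0.6428 T_D = -509.3 and -0.6018 T_C + 0.7660 T_D = 307.
Solving simultaneously: T_C = 193.1 N, T_D = 552.4 N.

T_C ≈ 193 N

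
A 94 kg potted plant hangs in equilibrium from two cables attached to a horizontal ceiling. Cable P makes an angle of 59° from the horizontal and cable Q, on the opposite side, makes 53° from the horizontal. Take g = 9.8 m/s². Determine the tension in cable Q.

T_Q ≈ 512 N

Weight W = 94 × 9.8 = 921.2 N acts straight down.
Horizontal: T_P cos 59° = T_Q cos 53°  →  T_P = 1.168 T_Q.
Vertical: T_P sin 59° + T_Q sin 53° = 921.2.
Substituting the horizontal relation into the vertical equation gives 1.8 T_Q = 921.2, so T_Q = 511.7 N.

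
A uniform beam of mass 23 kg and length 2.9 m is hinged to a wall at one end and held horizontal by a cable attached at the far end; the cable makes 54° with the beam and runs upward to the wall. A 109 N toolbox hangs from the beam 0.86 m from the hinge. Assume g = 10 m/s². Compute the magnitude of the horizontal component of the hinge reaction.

Take torques about the hinge: T sin 54° · 2.9 = 23×10×1.45 + 109×0.86 = 427.24 N·m.
So T = 427.24 / (0.8090 × 2.9) = 182.1 N.
ΣF_x = 0: H_x = T cos 54° = 107.04 N.

H_x ≈ 107 N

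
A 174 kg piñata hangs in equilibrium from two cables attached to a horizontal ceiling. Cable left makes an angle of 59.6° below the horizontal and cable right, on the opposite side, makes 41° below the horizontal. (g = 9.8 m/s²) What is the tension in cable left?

Weight W = 174 × 9.8 = 1705 N acts straight down.
Horizontal: T_left cos 59.6° = T_right cos 41°  →  T_right = 0.6705 T_left.
Vertical: T_left sin 59.6° + T_right sin 41° = 1705.
Substituting the horizontal relation into the vertical equation gives 1.302 T_left = 1705, so T_left = 1309 N.

T_left ≈ 1310 N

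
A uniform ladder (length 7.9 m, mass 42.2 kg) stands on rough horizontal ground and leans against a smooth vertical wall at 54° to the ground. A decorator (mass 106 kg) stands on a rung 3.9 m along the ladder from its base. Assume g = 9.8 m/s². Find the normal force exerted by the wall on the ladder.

Torques about the foot: N_wall · 7.9 sin 54° = 42.2×9.8×3.95 cos 54° + 106×9.8×3.9 cos 54° → N_wall = 522.82 N.

N_wall ≈ 523 N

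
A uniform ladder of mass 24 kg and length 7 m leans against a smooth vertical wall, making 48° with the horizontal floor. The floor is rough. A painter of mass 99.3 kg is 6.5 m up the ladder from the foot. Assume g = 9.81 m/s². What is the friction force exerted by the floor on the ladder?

f ≈ 920 N

Torques about the foot: N_wall · 7 sin 48° = 24×9.81×3.5 cos 48° + 99.3×9.81×6.5 cos 48° → N_wall = 920.46 N.
ΣF_x = 0: f_floor = N_wall = 920.46 N.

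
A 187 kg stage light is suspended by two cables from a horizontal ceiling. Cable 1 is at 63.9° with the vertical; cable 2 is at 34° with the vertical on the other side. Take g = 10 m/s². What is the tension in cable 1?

Angles from the horizontal: cable 1 is 90° − 63.9° = 26.1°, cable 2 is 90° − 34° = 56°.
Weight W = 187 × 10 = 1870 N acts straight down.
Horizontal: T_1 cos 26.1° = T_2 cos 56°  →  T_2 = 1.606 T_1.
Vertical: T_1 sin 26.1° + T_2 sin 56° = 1870.
Substituting the horizontal relation into the vertical equation gives 1.771 T_1 = 1870, so T_1 = 1056 N.

T_1 ≈ 1060 N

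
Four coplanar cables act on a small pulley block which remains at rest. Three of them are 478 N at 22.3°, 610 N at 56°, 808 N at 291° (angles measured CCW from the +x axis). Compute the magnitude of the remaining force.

F ≈ 1080 N

Sum the known components: ΣF_x = 1073 N, ΣF_y = -67.24 N.
For equilibrium the remaining force must supply (−ΣF_x, −ΣF_y) = (-1073, 67.24) N.
Magnitude = √((-1073)² + (67.24)²) = 1075 N; direction = atan2(67.24, -1073) = 176.4°.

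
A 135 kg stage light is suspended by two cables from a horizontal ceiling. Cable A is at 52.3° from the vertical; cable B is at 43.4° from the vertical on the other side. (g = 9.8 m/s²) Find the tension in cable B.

T_B ≈ 1050 N

Angles from the horizontal: cable A is 90° − 52.3° = 37.7°, cable B is 90° − 43.4° = 46.6°.
Weight W = 135 × 9.8 = 1323 N acts straight down.
Horizontal: T_A cos 37.7° = T_B cos 46.6°  →  T_A = 0.8684 T_B.
Vertical: T_A sin 37.7° + T_B sin 46.6° = 1323.
Substituting the horizontal relation into the vertical equation gives 1.258 T_B = 1323, so T_B = 1052 N.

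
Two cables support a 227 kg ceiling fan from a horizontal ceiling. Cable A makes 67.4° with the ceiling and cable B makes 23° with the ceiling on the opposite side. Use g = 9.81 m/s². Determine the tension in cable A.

Weight W = 227 × 9.81 = 2227 N acts straight down.
Horizontal: T_A cos 67.4° = T_B cos 23°  →  T_B = 0.4175 T_A.
Vertical: T_A sin 67.4° + T_B sin 23° = 2227.
Substituting the horizontal relation into the vertical equation gives 1.086 T_A = 2227, so T_A = 2050 N.

T_A ≈ 2050 N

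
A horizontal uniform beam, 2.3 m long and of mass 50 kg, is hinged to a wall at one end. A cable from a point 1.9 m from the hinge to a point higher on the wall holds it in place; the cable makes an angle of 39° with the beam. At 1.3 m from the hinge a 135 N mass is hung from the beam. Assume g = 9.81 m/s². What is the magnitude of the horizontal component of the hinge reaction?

Take torques about the hinge: T sin 39° · 1.9 = 50×9.81×1.15 + 135×1.3 = 739.57 N·m.
So T = 739.57 / (0.6293 × 1.9) = 618.52 N.
ΣF_x = 0: H_x = T cos 39° = 480.68 N.

H_x ≈ 481 N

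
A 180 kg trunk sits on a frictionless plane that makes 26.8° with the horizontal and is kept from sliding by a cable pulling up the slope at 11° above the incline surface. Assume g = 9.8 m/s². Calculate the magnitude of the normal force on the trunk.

Take axes along and perpendicular to the incline. Weight components: W sin 26.8° = 795.3 N down-slope, W cos 26.8° = 1575 N into the surface.
Along incline: T cos 11° = W sin 26.8° → T = 810.2 N.
Perpendicular: N = W cos 26.8° − T sin 11° = 1420 N.

N ≈ 1420 N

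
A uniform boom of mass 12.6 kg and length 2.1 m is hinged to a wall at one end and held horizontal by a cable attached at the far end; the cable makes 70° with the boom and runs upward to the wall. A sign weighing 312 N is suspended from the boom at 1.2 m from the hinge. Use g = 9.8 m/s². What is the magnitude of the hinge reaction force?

|H| ≈ 214 N

Take torques about the hinge: T sin 70° · 2.1 = 12.6×9.8×1.05 + 312×1.2 = 504.05 N·m.
So T = 504.05 / (0.9397 × 2.1) = 255.43 N.
ΣF_x = 0: H_x = T cos 70° = 87.362 N.
ΣF_y = 0: H_y = (12.6×9.8 + 312) − T sin 70° = 435.48 − 240.03 = 195.45 N.
|H| = √(H_x² + H_y²) = √((87.362)² + (195.45)²) = 214.09 N.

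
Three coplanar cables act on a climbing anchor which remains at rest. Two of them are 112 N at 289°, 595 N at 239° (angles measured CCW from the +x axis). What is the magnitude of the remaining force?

F ≈ 672 N

Sum the known components: ΣF_x = -270 N, ΣF_y = -615.9 N.
For equilibrium the remaining force must supply (−ΣF_x, −ΣF_y) = (270, 615.9) N.
Magnitude = √((270)² + (615.9)²) = 672.5 N; direction = atan2(615.9, 270) = 66.3°.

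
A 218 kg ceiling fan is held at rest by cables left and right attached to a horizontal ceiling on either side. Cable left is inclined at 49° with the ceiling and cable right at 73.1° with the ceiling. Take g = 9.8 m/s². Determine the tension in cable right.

Weight W = 218 × 9.8 = 2136 N acts straight down.
Horizontal: T_left cos 49° = T_right cos 73.1°  →  T_left = 0.4431 T_right.
Vertical: T_left sin 49° + T_right sin 73.1° = 2136.
Substituting the horizontal relation into the vertical equation gives 1.291 T_right = 2136, so T_right = 1655 N.

T_right ≈ 1650 N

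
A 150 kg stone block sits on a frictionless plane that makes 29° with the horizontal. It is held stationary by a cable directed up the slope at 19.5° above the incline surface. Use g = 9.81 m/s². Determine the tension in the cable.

Take axes along and perpendicular to the incline. Weight components: W sin 29° = 713.4 N down-slope, W cos 29° = 1287 N into the surface.
Along incline: T cos 19.5° = W sin 29° → T = 756.8 N.
Perpendicular: N = W cos 29° − T sin 19.5° = 1034 N.

T ≈ 757 N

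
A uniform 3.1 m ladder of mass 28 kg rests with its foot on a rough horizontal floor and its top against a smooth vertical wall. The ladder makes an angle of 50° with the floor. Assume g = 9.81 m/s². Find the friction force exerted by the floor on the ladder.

f ≈ 115 N

Torques about the foot: N_wall · 3.1 sin 50° = 28×9.81×1.55 cos 50° → N_wall = 115.24 N.
ΣF_x = 0: f_floor = N_wall = 115.24 N.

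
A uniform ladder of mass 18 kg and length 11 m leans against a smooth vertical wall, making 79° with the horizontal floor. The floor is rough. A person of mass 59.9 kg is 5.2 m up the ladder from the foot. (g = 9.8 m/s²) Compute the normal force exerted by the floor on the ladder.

ΣF_y = 0: N_floor = 18×9.8 + 59.9×9.8 = 763.42 N.

N_floor ≈ 763 N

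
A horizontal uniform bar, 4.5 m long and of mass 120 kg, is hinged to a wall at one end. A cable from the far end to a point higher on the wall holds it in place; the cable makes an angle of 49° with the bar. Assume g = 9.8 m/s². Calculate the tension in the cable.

T ≈ 779 N

Take torques about the hinge: T sin 49° · 4.5 = 120×9.8×2.25 = 2646 N·m.
So T = 2646 / (0.7547 × 4.5) = 779.11 N.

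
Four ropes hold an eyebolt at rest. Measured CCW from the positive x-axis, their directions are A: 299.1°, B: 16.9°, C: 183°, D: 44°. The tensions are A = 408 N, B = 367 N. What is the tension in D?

T_D ≈ 424 N

Resolve: ΣF_x = 408 cos 299.1° + 367 cos 16.9° + T_C cos 183° + T_D cos 44° = 0.
        ΣF_y = 408 sin 299.1° + 367 sin 16.9° + T_C sin 183° + T_D sin 44° = 0.
The known terms sum to (549.6, -249.8) N, so -0.9986 T_C + 0.7193 T_D = -549.6 and -0.0523 T_C + 0.6947 T_D = 249.8.
Solving simultaneously: T_C = 855.8 N, T_D = 424.1 N.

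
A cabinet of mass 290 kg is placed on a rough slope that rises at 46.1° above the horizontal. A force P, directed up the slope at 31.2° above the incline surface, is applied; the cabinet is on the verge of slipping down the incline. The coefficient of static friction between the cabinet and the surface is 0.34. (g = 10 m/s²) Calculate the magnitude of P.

On the verge of sliding down the incline, friction equals μN and acts up the slope.
Perpendicular: N + P sin 31.2° = W cos 46.1° = 2011 N.
Along incline: P cos 31.2° + μN = W sin 46.1° with W sin 46.1° = 2090 N.
Solving the pair for P and N: P = 2070 N, N = 938.6 N (and f = μN = 319.1 N).

P ≈ 2070 N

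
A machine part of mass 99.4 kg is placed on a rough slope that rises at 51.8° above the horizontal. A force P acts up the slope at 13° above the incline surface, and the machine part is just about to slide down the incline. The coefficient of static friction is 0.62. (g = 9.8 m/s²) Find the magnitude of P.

On the verge of sliding down the incline, friction equals μN and acts up the slope.
Perpendicular: N + P sin 13° = W cos 51.8° = 602.4 N.
Along incline: P cos 13° + μN = W sin 51.8° with W sin 51.8° = 765.5 N.
Solving the pair for P and N: P = 469.6 N, N = 496.8 N (and f = μN = 308 N).

P ≈ 470 N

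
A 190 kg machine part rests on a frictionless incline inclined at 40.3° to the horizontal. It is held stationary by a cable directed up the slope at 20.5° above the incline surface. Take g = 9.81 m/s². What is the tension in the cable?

Take axes along and perpendicular to the incline. Weight components: W sin 40.3° = 1206 N down-slope, W cos 40.3° = 1422 N into the surface.
Along incline: T cos 20.5° = W sin 40.3° → T = 1287 N.
Perpendicular: N = W cos 40.3° − T sin 20.5° = 970.8 N.

T ≈ 1290 N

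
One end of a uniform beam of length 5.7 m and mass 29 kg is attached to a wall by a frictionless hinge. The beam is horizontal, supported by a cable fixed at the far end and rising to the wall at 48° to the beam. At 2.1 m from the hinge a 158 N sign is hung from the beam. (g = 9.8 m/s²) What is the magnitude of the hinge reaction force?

|H| ≈ 302 N

Take torques about the hinge: T sin 48° · 5.7 = 29×9.8×2.85 + 158×2.1 = 1141.8 N·m.
So T = 1141.8 / (0.7431 × 5.7) = 269.54 N.
ΣF_x = 0: H_x = T cos 48° = 180.36 N.
ΣF_y = 0: H_y = (29×9.8 + 158) − T sin 48° = 442.2 − 200.31 = 241.89 N.
|H| = √(H_x² + H_y²) = √((180.36)² + (241.89)²) = 301.73 N.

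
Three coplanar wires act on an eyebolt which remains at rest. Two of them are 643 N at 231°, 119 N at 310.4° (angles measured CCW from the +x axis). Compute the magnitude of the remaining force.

F ≈ 675 N

Sum the known components: ΣF_x = -327.5 N, ΣF_y = -590.3 N.
For equilibrium the remaining force must supply (−ΣF_x, −ΣF_y) = (327.5, 590.3) N.
Magnitude = √((327.5)² + (590.3)²) = 675.1 N; direction = atan2(590.3, 327.5) = 61.0°.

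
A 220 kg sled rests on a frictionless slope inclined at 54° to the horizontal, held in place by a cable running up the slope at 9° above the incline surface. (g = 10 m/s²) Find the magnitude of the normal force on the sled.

Take axes along and perpendicular to the incline. Weight components: W sin 54° = 1780 N down-slope, W cos 54° = 1293 N into the surface.
Along incline: T cos 9° = W sin 54° → T = 1802 N.
Perpendicular: N = W cos 54° − T sin 9° = 1011 N.

N ≈ 1010 N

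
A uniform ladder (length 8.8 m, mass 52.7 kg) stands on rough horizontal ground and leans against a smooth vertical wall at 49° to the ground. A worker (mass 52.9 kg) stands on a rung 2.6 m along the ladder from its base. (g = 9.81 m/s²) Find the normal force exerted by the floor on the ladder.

N_floor ≈ 1040 N

ΣF_y = 0: N_floor = 52.7×9.81 + 52.9×9.81 = 1035.9 N.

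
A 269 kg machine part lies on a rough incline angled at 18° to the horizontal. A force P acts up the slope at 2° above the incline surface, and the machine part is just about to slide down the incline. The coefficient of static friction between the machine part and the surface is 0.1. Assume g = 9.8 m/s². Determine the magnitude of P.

P ≈ 566 N

On the verge of sliding down the incline, friction equals μN and acts up the slope.
Perpendicular: N + P sin 2° = W cos 18° = 2507 N.
Along incline: P cos 2° + μN = W sin 18° with W sin 18° = 814.6 N.
Solving the pair for P and N: P = 566.2 N, N = 2487 N (and f = μN = 248.7 N).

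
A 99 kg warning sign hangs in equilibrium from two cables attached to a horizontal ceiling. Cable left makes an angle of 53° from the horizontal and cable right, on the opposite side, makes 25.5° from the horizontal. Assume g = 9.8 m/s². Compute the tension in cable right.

T_right ≈ 596 N

Weight W = 99 × 9.8 = 970.2 N acts straight down.
Horizontal: T_left cos 53° = T_right cos 25.5°  →  T_left = 1.5 T_right.
Vertical: T_left sin 53° + T_right sin 25.5° = 970.2.
Substituting the horizontal relation into the vertical equation gives 1.628 T_right = 970.2, so T_right = 595.8 N.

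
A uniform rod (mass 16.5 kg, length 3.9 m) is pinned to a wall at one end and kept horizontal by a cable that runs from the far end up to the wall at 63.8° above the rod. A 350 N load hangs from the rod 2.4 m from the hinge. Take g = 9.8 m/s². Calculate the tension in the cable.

Take torques about the hinge: T sin 63.8° · 3.9 = 16.5×9.8×1.95 + 350×2.4 = 1155.3 N·m.
So T = 1155.3 / (0.8973 × 3.9) = 330.16 N.

T ≈ 330 N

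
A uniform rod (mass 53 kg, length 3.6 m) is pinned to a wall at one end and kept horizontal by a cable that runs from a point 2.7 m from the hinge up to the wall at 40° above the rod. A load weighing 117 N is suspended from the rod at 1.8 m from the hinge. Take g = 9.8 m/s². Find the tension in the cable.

Take torques about the hinge: T sin 40° · 2.7 = 53×9.8×1.8 + 117×1.8 = 1145.5 N·m.
So T = 1145.5 / (0.6428 × 2.7) = 660.04 N.

T ≈ 660 N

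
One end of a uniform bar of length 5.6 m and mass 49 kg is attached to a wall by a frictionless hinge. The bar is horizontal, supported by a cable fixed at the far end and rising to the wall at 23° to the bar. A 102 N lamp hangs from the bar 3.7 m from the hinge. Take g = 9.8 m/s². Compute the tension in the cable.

Take torques about the hinge: T sin 23° · 5.6 = 49×9.8×2.8 + 102×3.7 = 1722 N·m.
So T = 1722 / (0.3907 × 5.6) = 786.97 N.

T ≈ 787 N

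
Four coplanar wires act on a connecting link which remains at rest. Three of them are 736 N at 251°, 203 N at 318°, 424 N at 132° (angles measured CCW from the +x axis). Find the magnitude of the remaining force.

Sum the known components: ΣF_x = -372.5 N, ΣF_y = -516.6 N.
For equilibrium the remaining force must supply (−ΣF_x, −ΣF_y) = (372.5, 516.6) N.
Magnitude = √((372.5)² + (516.6)²) = 636.9 N; direction = atan2(516.6, 372.5) = 54.2°.

F ≈ 637 N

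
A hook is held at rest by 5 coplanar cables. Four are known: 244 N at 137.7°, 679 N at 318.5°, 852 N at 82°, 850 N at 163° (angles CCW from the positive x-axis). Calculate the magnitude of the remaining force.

Sum the known components: ΣF_x = -366.2 N, ΣF_y = 806.5 N.
For equilibrium the remaining force must supply (−ΣF_x, −ΣF_y) = (366.2, -806.5) N.
Magnitude = √((366.2)² + (-806.5)²) = 885.8 N; direction = atan2(-806.5, 366.2) = 294.4°.

F ≈ 886 N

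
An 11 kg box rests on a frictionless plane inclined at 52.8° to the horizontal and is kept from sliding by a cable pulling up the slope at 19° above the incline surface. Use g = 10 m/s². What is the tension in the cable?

T ≈ 92.7 N

Take axes along and perpendicular to the incline. Weight components: W sin 52.8° = 87.62 N down-slope, W cos 52.8° = 66.51 N into the surface.
Along incline: T cos 19° = W sin 52.8° → T = 92.67 N.
Perpendicular: N = W cos 52.8° − T sin 19° = 36.34 N.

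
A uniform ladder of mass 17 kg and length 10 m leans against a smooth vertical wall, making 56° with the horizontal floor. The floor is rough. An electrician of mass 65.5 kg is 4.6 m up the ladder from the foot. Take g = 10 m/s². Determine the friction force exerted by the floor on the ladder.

f ≈ 261 N

Torques about the foot: N_wall · 10 sin 56° = 17×10×5 cos 56° + 65.5×10×4.6 cos 56° → N_wall = 260.56 N.
ΣF_x = 0: f_floor = N_wall = 260.56 N.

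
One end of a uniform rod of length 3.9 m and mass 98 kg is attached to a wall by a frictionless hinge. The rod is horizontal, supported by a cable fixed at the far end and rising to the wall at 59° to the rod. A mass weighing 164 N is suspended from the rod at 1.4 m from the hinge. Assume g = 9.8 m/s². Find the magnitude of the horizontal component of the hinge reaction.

H_x ≈ 324 N

Take torques about the hinge: T sin 59° · 3.9 = 98×9.8×1.95 + 164×1.4 = 2102.4 N·m.
So T = 2102.4 / (0.8572 × 3.9) = 628.9 N.
ΣF_x = 0: H_x = T cos 59° = 323.91 N.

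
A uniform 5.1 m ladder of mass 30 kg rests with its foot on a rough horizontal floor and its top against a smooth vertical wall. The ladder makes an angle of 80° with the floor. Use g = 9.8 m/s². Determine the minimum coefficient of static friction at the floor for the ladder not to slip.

ΣF_y = 0: N_floor = 30×9.8 = 294 N.
Torques about the foot: N_wall · 5.1 sin 80° = 30×9.8×2.55 cos 80° → N_wall = 25.92 N.
ΣF_x = 0: f_floor = N_wall = 25.92 N.
μ_min = f_floor / N_floor = 25.92 / 294 = 0.08816.

μ_min ≈ 0.0882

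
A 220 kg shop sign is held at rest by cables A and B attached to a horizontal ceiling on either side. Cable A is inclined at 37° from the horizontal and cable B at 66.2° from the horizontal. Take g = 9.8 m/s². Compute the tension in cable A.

T_A ≈ 894 N

Weight W = 220 × 9.8 = 2156 N acts straight down.
Horizontal: T_A cos 37° = T_B cos 66.2°  →  T_B = 1.979 T_A.
Vertical: T_A sin 37° + T_B sin 66.2° = 2156.
Substituting the horizontal relation into the vertical equation gives 2.413 T_A = 2156, so T_A = 893.7 N.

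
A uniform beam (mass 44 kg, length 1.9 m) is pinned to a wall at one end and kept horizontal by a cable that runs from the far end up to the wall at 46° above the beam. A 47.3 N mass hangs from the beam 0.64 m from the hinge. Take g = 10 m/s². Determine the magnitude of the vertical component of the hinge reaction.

Take torques about the hinge: T sin 46° · 1.9 = 44×10×0.95 + 47.3×0.64 = 448.27 N·m.
So T = 448.27 / (0.7193 × 1.9) = 327.98 N.
ΣF_y = 0: H_y = (44×10 + 47.3) − T sin 46° = 487.3 − 235.93 = 251.37 N.

|H_y| ≈ 251 N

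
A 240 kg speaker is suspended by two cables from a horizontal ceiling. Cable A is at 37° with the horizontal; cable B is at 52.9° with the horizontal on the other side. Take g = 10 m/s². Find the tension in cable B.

T_B ≈ 1920 N

Weight W = 240 × 10 = 2400 N acts straight down.
Horizontal: T_A cos 37° = T_B cos 52.9°  →  T_A = 0.7553 T_B.
Vertical: T_A sin 37° + T_B sin 52.9° = 2400.
Substituting the horizontal relation into the vertical equation gives 1.252 T_B = 2400, so T_B = 1917 N.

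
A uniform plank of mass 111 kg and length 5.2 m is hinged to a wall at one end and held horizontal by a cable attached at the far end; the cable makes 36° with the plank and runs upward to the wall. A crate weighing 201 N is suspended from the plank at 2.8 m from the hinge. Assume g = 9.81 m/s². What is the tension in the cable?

Take torques about the hinge: T sin 36° · 5.2 = 111×9.81×2.6 + 201×2.8 = 3394 N·m.
So T = 3394 / (0.5878 × 5.2) = 1110.4 N.

T ≈ 1110 N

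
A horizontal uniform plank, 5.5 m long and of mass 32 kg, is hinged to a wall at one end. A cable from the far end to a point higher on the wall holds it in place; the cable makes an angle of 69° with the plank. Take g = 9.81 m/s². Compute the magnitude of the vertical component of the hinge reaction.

Take torques about the hinge: T sin 69° · 5.5 = 32×9.81×2.75 = 863.28 N·m.
So T = 863.28 / (0.9336 × 5.5) = 168.13 N.
ΣF_y = 0: H_y = (32×9.81) − T sin 69° = 313.92 − 156.96 = 156.96 N.

|H_y| ≈ 157 N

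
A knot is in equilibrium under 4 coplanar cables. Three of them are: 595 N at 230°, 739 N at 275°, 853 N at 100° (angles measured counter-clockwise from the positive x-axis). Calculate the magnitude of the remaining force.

Sum the known components: ΣF_x = -466.2 N, ΣF_y = -351.9 N.
For equilibrium the remaining force must supply (−ΣF_x, −ΣF_y) = (466.2, 351.9) N.
Magnitude = √((466.2)² + (351.9)²) = 584.1 N; direction = atan2(351.9, 466.2) = 37.1°.

F ≈ 584 N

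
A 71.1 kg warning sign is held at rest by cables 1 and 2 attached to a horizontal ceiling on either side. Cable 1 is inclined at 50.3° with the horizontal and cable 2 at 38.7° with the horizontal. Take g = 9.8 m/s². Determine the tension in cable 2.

Weight W = 71.1 × 9.8 = 696.8 N acts straight down.
Horizontal: T_1 cos 50.3° = T_2 cos 38.7°  →  T_1 = 1.222 T_2.
Vertical: T_1 sin 50.3° + T_2 sin 38.7° = 696.8.
Substituting the horizontal relation into the vertical equation gives 1.565 T_2 = 696.8, so T_2 = 445.1 N.

T_2 ≈ 445 N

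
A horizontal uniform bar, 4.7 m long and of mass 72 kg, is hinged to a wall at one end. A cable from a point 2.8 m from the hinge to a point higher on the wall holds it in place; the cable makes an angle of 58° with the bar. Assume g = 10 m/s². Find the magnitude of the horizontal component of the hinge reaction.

H_x ≈ 378 N

Take torques about the hinge: T sin 58° · 2.8 = 72×10×2.35 = 1692 N·m.
So T = 1692 / (0.8480 × 2.8) = 712.56 N.
ΣF_x = 0: H_x = T cos 58° = 377.6 N.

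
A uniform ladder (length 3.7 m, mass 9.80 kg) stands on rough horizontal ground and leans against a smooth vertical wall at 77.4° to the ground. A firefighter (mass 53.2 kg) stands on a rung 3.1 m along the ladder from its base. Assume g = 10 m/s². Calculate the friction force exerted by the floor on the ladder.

f ≈ 111 N

Torques about the foot: N_wall · 3.7 sin 77.4° = 9.80×10×1.85 cos 77.4° + 53.2×10×3.1 cos 77.4° → N_wall = 110.59 N.
ΣF_x = 0: f_floor = N_wall = 110.59 N.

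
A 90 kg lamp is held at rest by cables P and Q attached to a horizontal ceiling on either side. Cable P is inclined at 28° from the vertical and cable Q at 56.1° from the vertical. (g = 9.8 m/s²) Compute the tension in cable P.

Angles from the horizontal: cable P is 90° − 28° = 62°, cable Q is 90° − 56.1° = 33.9°.
Weight W = 90 × 9.8 = 882 N acts straight down.
Horizontal: T_P cos 62° = T_Q cos 33.9°  →  T_Q = 0.5656 T_P.
Vertical: T_P sin 62° + T_Q sin 33.9° = 882.
Substituting the horizontal relation into the vertical equation gives 1.198 T_P = 882, so T_P = 736 N.

T_P ≈ 736 N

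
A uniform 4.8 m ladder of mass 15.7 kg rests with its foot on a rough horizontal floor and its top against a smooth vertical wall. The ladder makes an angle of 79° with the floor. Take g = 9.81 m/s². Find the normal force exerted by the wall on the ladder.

N_wall ≈ 15 N

Torques about the foot: N_wall · 4.8 sin 79° = 15.7×9.81×2.4 cos 79° → N_wall = 14.969 N.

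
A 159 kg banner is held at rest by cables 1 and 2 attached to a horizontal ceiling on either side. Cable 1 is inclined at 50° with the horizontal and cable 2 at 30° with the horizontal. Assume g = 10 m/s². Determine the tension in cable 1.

T_1 ≈ 1400 N

Weight W = 159 × 10 = 1590 N acts straight down.
Horizontal: T_1 cos 50° = T_2 cos 30°  →  T_2 = 0.7422 T_1.
Vertical: T_1 sin 50° + T_2 sin 30° = 1590.
Substituting the horizontal relation into the vertical equation gives 1.137 T_1 = 1590, so T_1 = 1398 N.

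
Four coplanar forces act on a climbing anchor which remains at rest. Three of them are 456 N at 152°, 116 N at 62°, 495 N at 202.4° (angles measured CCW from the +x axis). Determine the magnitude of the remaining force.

F ≈ 816 N

Sum the known components: ΣF_x = -805.8 N, ΣF_y = 127.9 N.
For equilibrium the remaining force must supply (−ΣF_x, −ΣF_y) = (805.8, -127.9) N.
Magnitude = √((805.8)² + (-127.9)²) = 815.9 N; direction = atan2(-127.9, 805.8) = 351.0°.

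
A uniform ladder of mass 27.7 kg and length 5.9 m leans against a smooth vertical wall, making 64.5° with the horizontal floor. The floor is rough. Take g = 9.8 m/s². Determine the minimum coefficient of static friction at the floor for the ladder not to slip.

μ_min ≈ 0.238

ΣF_y = 0: N_floor = 27.7×9.8 = 271.46 N.
Torques about the foot: N_wall · 5.9 sin 64.5° = 27.7×9.8×2.95 cos 64.5° → N_wall = 64.74 N.
ΣF_x = 0: f_floor = N_wall = 64.74 N.
μ_min = f_floor / N_floor = 64.74 / 271.46 = 0.2385.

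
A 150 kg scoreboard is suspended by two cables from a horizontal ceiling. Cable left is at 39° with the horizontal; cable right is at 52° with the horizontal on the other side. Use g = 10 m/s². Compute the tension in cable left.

Weight W = 150 × 10 = 1500 N acts straight down.
Horizontal: T_left cos 39° = T_right cos 52°  →  T_right = 1.262 T_left.
Vertical: T_left sin 39° + T_right sin 52° = 1500.
Substituting the horizontal relation into the vertical equation gives 1.624 T_left = 1500, so T_left = 923.6 N.

T_left ≈ 924 N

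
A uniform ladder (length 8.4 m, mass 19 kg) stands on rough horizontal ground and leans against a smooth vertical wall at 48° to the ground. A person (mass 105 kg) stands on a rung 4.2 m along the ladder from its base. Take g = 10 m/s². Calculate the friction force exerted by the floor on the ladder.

f ≈ 558 N

Torques about the foot: N_wall · 8.4 sin 48° = 19×10×4.2 cos 48° + 105×10×4.2 cos 48° → N_wall = 558.25 N.
ΣF_x = 0: f_floor = N_wall = 558.25 N.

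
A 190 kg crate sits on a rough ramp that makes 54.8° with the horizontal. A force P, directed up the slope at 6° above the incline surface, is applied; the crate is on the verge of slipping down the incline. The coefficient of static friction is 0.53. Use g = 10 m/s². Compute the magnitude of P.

On the verge of sliding down the incline, friction equals μN and acts up the slope.
Perpendicular: N + P sin 6° = W cos 54.8° = 1095 N.
Along incline: P cos 6° + μN = W sin 54.8° with W sin 54.8° = 1553 N.
Solving the pair for P and N: P = 1035 N, N = 987 N (and f = μN = 523.1 N).

P ≈ 1040 N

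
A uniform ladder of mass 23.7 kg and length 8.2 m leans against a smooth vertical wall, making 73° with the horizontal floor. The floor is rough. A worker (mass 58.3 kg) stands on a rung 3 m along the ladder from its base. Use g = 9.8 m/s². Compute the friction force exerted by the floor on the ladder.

Torques about the foot: N_wall · 8.2 sin 73° = 23.7×9.8×4.1 cos 73° + 58.3×9.8×3 cos 73° → N_wall = 99.41 N.
ΣF_x = 0: f_floor = N_wall = 99.41 N.

f ≈ 99.4 N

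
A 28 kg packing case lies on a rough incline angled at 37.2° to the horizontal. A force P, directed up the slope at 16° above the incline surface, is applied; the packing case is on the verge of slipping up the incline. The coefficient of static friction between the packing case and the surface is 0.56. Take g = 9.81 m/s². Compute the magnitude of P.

P ≈ 259 N

On the verge of sliding up the incline, friction equals μN and acts down the slope.
Perpendicular: N + P sin 16° = W cos 37.2° = 218.8 N.
Along incline: P cos 16° = W sin 37.2° + μN  with W sin 37.2° = 166.1 N.
Solving the pair for P and N: P = 258.7 N, N = 147.5 N (and f = μN = 82.59 N).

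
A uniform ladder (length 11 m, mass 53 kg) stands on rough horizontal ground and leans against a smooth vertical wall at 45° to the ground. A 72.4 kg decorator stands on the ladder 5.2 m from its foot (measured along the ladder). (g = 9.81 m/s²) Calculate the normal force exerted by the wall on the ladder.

N_wall ≈ 596 N

Torques about the foot: N_wall · 11 sin 45° = 53×9.81×5.5 cos 45° + 72.4×9.81×5.2 cos 45° → N_wall = 595.72 N.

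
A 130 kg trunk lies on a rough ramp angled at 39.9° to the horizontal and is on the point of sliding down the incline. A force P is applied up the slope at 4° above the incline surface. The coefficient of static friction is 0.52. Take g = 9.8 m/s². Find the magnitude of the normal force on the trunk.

On the verge of sliding down the incline, friction equals μN and acts up the slope.
Perpendicular: N + P sin 4° = W cos 39.9° = 977.4 N.
Along incline: P cos 4° + μN = W sin 39.9° with W sin 39.9° = 817.2 N.
Solving the pair for P and N: P = 321.4 N, N = 954.9 N (and f = μN = 496.6 N).

N ≈ 955 N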